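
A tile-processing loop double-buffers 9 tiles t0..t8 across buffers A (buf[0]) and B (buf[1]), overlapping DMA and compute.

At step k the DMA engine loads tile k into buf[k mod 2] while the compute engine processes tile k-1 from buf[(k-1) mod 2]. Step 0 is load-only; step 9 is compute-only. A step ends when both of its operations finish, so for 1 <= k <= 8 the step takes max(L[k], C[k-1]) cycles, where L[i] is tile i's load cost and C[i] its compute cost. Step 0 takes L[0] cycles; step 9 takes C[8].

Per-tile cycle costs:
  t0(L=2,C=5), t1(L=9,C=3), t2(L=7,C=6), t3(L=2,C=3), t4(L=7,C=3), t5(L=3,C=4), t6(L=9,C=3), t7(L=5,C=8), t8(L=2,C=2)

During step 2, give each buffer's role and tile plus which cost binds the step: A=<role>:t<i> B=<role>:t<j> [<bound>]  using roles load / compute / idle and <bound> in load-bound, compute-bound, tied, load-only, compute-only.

step 2: A=load:t2 B=compute:t1 [load-bound]

  0. 2=2c; end=2; A:t0 B:-
  1. max(9,5)=9c; end=11; A:t0 B:t1
  2. max(7,3)=7c; end=18; A:t2 B:t1
  3. max(2,6)=6c; end=24; A:t2 B:t3
  4. max(7,3)=7c; end=31; A:t4 B:t3
  5. max(3,3)=3c; end=34; A:t4 B:t5
  6. max(9,4)=9c; end=43; A:t6 B:t5
  7. max(5,3)=5c; end=48; A:t6 B:t7
  8. max(2,8)=8c; end=56; A:t8 B:t7
  9. 2=2c; end=58; A:t8 B:t7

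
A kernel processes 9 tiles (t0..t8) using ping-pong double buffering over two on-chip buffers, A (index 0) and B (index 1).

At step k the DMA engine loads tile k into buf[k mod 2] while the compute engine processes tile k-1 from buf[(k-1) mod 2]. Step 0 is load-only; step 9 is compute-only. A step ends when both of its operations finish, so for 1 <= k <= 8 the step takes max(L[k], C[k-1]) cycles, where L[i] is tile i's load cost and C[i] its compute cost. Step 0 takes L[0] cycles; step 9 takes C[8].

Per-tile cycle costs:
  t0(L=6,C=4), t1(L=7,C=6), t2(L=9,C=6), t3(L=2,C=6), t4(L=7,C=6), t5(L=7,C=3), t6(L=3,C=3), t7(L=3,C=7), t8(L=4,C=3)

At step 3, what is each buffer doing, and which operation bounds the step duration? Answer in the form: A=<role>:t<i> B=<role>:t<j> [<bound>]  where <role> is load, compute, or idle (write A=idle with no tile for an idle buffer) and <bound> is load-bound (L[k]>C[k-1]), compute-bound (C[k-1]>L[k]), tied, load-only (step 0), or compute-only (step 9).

  0. 6=6c; end=6; A:t0 B:-
  1. max(7,4)=7c; end=13; A:t0 B:t1
  2. max(9,6)=9c; end=22; A:t2 B:t1
  3. max(2,6)=6c; end=28; A:t2 B:t3
  4. max(7,6)=7c; end=35; A:t4 B:t3
  5. max(7,6)=7c; end=42; A:t4 B:t5
  6. max(3,3)=3c; end=45; A:t6 B:t5
  7. max(3,3)=3c; end=48; A:t6 B:t7
  8. max(4,7)=7c; end=55; A:t8 B:t7
  9. 3=3c; end=58; A:t8 B:t7

step 3: A=compute:t2 B=load:t3 [compute-bound]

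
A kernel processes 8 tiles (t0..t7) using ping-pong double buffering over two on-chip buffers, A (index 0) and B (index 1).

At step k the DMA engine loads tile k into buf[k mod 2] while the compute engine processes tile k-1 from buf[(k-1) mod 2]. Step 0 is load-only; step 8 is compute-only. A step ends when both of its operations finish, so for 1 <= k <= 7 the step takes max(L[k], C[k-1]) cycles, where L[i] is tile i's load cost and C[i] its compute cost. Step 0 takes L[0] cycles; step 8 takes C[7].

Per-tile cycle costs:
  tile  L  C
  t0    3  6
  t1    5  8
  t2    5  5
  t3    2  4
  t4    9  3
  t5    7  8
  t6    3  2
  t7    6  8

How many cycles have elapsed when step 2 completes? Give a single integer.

  0. 3=3c; end=3; A:t0 B:-
  1. max(5,6)=6c; end=9; A:t0 B:t1
  2. max(5,8)=8c; end=17; A:t2 B:t1
  3. max(2,5)=5c; end=22; A:t2 B:t3
  4. max(9,4)=9c; end=31; A:t4 B:t3
  5. max(7,3)=7c; end=38; A:t4 B:t5
  6. max(3,8)=8c; end=46; A:t6 B:t5
  7. max(6,2)=6c; end=52; A:t6 B:t7
  8. 8=8c; end=60; A:t6 B:t7

end_cycle[2] = 17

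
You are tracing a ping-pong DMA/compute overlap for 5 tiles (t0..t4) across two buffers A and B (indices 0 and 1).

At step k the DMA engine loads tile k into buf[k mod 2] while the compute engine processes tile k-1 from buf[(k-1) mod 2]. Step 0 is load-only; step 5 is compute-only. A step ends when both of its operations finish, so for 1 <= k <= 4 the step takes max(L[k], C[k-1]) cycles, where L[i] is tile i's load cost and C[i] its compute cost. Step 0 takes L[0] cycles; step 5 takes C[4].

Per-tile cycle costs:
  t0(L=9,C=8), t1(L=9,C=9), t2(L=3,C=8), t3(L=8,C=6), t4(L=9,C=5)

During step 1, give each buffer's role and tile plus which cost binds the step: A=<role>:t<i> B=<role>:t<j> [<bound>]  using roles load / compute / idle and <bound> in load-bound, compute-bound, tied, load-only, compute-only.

step 1: A=compute:t0 B=load:t1 [load-bound]

  0. 9=9c; end=9; A:t0 B:-
  1. max(9,8)=9c; end=18; A:t0 B:t1
  2. max(3,9)=9c; end=27; A:t2 B:t1
  3. max(8,8)=8c; end=35; A:t2 B:t3
  4. max(9,6)=9c; end=44; A:t4 B:t3
  5. 5=5c; end=49; A:t4 B:t3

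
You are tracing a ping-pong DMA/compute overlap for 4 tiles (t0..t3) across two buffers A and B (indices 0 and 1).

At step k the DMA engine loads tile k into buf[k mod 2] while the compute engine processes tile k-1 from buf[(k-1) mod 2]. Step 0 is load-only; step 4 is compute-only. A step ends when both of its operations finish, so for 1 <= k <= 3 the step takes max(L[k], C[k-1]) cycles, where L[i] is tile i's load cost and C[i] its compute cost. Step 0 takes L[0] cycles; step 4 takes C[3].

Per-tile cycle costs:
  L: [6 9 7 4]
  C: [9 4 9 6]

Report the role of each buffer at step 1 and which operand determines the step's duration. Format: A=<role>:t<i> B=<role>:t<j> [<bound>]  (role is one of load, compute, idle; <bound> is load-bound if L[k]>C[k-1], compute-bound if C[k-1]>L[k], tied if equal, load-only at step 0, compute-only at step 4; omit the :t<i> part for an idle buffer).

step 1: A=compute:t0 B=load:t1 [tied]

k=0 load=t0/6c comp=- wait=6 total=6
k=1 load=t1/9c comp=t0/9c wait=9 total=15
k=2 load=t2/7c comp=t1/4c wait=7 total=22
k=3 load=t3/4c comp=t2/9c wait=9 total=31
k=4 load=- comp=t3/6c wait=6 total=37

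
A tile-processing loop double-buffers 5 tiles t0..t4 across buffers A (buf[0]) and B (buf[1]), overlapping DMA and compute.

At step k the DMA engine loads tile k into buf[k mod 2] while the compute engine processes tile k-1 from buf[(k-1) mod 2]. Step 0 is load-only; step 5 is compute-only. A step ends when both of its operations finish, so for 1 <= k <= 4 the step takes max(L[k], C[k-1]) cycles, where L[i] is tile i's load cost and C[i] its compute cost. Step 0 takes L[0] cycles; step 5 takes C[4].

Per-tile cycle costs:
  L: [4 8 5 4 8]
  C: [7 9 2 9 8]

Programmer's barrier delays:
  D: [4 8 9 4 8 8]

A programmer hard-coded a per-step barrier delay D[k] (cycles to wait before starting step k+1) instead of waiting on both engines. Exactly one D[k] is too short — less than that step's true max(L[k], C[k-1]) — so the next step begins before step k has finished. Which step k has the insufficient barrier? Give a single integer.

[0] required=L[0]=4=4 vs D=4 ok
[1] required=max(L[1]=8,C[0]=7)=8 vs D=8 ok
[2] required=max(L[2]=5,C[1]=9)=9 vs D=9 ok
[3] required=max(L[3]=4,C[2]=2)=4 vs D=4 ok
[4] required=max(L[4]=8,C[3]=9)=9 vs D=8 SHORT
[5] required=C[4]=8=8 vs D=8 ok

hazard at step 4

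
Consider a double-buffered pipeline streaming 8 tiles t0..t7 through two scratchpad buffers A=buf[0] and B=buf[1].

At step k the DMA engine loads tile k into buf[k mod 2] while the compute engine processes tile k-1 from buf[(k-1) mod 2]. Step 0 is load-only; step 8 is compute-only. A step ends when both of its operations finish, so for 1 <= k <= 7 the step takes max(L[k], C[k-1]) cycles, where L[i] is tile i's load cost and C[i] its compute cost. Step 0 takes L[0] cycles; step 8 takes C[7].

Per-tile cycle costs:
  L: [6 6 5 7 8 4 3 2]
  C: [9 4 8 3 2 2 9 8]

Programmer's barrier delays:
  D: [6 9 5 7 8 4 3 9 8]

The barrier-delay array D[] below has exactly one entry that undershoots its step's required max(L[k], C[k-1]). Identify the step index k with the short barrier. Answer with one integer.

[0] required=L[0]=6=6 vs D=6 ok
[1] required=max(L[1]=6,C[0]=9)=9 vs D=9 ok
[2] required=max(L[2]=5,C[1]=4)=5 vs D=5 ok
[3] required=max(L[3]=7,C[2]=8)=8 vs D=7 SHORT
[4] required=max(L[4]=8,C[3]=3)=8 vs D=8 ok
[5] required=max(L[5]=4,C[4]=2)=4 vs D=4 ok
[6] required=max(L[6]=3,C[5]=2)=3 vs D=3 ok
[7] required=max(L[7]=2,C[6]=9)=9 vs D=9 ok
[8] required=C[7]=8=8 vs D=8 ok

hazard at step 3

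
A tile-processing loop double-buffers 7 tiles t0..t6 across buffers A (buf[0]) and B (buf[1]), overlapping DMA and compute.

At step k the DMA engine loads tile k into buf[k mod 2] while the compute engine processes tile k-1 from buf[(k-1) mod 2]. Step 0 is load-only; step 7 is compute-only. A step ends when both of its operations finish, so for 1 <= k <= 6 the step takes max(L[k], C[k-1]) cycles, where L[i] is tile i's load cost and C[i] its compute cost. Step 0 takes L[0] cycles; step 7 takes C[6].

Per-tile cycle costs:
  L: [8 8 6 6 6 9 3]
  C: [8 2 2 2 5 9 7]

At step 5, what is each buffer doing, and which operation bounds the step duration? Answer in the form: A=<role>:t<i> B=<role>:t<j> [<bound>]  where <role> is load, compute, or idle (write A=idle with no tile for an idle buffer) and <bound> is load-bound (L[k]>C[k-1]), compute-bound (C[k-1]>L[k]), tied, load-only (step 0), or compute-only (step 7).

step 5: A=compute:t4 B=load:t5 [load-bound]

k=0 load=t0/8c comp=- wait=8 total=8
k=1 load=t1/8c comp=t0/8c wait=8 total=16
k=2 load=t2/6c comp=t1/2c wait=6 total=22
k=3 load=t3/6c comp=t2/2c wait=6 total=28
k=4 load=t4/6c comp=t3/2c wait=6 total=34
k=5 load=t5/9c comp=t4/5c wait=9 total=43
k=6 load=t6/3c comp=t5/9c wait=9 total=52
k=7 load=- comp=t6/7c wait=7 total=59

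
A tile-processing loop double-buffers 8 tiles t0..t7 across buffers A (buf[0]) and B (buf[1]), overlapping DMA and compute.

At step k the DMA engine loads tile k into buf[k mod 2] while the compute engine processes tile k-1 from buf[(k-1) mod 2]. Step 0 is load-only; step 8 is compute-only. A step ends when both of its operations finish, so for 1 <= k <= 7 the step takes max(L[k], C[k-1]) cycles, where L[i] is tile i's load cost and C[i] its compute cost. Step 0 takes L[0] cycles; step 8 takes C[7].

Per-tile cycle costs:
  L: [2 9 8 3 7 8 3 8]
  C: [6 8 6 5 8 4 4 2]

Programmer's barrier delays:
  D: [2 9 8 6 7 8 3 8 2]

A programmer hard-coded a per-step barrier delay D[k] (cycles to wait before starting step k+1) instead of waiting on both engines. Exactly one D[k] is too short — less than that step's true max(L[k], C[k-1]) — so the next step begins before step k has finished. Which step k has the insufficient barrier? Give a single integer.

[0] required=L[0]=2=2 vs D=2 ok
[1] required=max(L[1]=9,C[0]=6)=9 vs D=9 ok
[2] required=max(L[2]=8,C[1]=8)=8 vs D=8 ok
[3] required=max(L[3]=3,C[2]=6)=6 vs D=6 ok
[4] required=max(L[4]=7,C[3]=5)=7 vs D=7 ok
[5] required=max(L[5]=8,C[4]=8)=8 vs D=8 ok
[6] required=max(L[6]=3,C[5]=4)=4 vs D=3 SHORT
[7] required=max(L[7]=8,C[6]=4)=8 vs D=8 ok
[8] required=C[7]=2=2 vs D=2 ok

hazard at step 6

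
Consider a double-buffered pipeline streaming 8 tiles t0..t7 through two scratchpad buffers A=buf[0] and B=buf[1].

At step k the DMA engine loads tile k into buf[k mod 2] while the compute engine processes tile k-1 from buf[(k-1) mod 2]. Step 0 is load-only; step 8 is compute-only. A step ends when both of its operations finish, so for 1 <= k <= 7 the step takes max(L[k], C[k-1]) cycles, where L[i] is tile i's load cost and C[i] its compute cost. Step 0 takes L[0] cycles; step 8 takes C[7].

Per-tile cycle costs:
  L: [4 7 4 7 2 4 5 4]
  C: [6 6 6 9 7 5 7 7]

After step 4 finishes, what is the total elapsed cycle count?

[0] DMA t0→A (4c) ∥ CU idle ⇒ 4c, clock 4
[1] DMA t1→B (7c) ∥ CU A:t0 (6c) ⇒ 7c, clock 11
[2] DMA t2→A (4c) ∥ CU B:t1 (6c) ⇒ 6c, clock 17
[3] DMA t3→B (7c) ∥ CU A:t2 (6c) ⇒ 7c, clock 24
[4] DMA t4→A (2c) ∥ CU B:t3 (9c) ⇒ 9c, clock 33
[5] DMA t5→B (4c) ∥ CU A:t4 (7c) ⇒ 7c, clock 40
[6] DMA t6→A (5c) ∥ CU B:t5 (5c) ⇒ 5c, clock 45
[7] DMA t7→B (4c) ∥ CU A:t6 (7c) ⇒ 7c, clock 52
[8] DMA idle ∥ CU B:t7 (7c) ⇒ 7c, clock 59

end_cycle[4] = 33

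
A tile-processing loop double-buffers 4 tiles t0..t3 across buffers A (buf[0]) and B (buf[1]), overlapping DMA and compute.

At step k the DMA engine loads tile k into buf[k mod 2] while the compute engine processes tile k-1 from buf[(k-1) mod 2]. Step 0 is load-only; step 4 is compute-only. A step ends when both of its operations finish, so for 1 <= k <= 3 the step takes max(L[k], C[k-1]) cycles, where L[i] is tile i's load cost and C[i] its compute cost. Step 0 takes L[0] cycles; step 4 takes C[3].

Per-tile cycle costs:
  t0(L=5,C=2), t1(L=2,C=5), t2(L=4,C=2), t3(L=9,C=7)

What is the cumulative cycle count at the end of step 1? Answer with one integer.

step 0: L[0]=5 → dur=5, Σ=5 | A=load:t0 B=idle [load-only]
step 1: L[1]=2 C[0]=2 → dur=2, Σ=7 | A=compute:t0 B=load:t1 [tied]
step 2: L[2]=4 C[1]=5 → dur=5, Σ=12 | A=load:t2 B=compute:t1 [compute-bound]
step 3: L[3]=9 C[2]=2 → dur=9, Σ=21 | A=compute:t2 B=load:t3 [load-bound]
step 4: C[3]=7 → dur=7, Σ=28 | A=idle B=compute:t3 [compute-only]

end_cycle[1] = 7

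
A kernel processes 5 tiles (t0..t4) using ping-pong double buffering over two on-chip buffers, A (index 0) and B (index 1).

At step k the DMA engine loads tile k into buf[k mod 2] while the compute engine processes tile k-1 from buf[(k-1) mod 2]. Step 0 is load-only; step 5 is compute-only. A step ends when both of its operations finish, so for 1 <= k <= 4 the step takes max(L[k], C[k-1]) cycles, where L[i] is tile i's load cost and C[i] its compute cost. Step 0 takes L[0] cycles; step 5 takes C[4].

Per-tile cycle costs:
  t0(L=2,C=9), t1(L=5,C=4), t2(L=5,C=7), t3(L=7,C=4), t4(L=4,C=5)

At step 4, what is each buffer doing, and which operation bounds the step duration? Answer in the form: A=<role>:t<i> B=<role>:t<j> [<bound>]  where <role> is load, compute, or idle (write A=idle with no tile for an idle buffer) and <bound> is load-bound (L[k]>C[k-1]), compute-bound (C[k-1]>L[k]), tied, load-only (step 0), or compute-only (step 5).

k=0 load=t0/2c comp=- wait=2 total=2
k=1 load=t1/5c comp=t0/9c wait=9 total=11
k=2 load=t2/5c comp=t1/4c wait=5 total=16
k=3 load=t3/7c comp=t2/7c wait=7 total=23
k=4 load=t4/4c comp=t3/4c wait=4 total=27
k=5 load=- comp=t4/5c wait=5 total=32

step 4: A=load:t4 B=compute:t3 [tied]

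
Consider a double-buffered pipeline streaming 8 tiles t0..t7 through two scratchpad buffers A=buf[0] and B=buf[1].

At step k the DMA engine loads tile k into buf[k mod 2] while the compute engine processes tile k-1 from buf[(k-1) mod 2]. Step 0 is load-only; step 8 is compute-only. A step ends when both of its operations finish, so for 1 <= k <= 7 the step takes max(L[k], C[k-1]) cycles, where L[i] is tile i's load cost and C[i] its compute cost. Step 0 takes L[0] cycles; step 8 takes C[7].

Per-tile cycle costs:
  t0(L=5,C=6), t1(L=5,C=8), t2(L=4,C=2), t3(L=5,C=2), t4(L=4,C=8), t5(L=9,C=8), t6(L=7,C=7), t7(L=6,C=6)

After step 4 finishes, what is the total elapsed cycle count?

end_cycle[4] = 28

  0. 5=5c; end=5; A:t0 B:-
  1. max(5,6)=6c; end=11; A:t0 B:t1
  2. max(4,8)=8c; end=19; A:t2 B:t1
  3. max(5,2)=5c; end=24; A:t2 B:t3
  4. max(4,2)=4c; end=28; A:t4 B:t3
  5. max(9,8)=9c; end=37; A:t4 B:t5
  6. max(7,8)=8c; end=45; A:t6 B:t5
  7. max(6,7)=7c; end=52; A:t6 B:t7
  8. 6=6c; end=58; A:t6 B:t7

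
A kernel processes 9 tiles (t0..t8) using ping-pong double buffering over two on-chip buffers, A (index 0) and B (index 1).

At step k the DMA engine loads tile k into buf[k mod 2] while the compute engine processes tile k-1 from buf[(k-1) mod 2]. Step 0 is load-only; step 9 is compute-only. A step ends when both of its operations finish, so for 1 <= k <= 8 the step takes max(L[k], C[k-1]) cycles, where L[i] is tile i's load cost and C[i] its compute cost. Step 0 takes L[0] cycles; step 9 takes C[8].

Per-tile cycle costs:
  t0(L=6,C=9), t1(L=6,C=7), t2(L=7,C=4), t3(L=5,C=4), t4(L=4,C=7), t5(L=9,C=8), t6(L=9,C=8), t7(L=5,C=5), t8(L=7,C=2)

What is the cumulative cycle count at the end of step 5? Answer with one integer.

k=0 load=t0/6c comp=- wait=6 total=6
k=1 load=t1/6c comp=t0/9c wait=9 total=15
k=2 load=t2/7c comp=t1/7c wait=7 total=22
k=3 load=t3/5c comp=t2/4c wait=5 total=27
k=4 load=t4/4c comp=t3/4c wait=4 total=31
k=5 load=t5/9c comp=t4/7c wait=9 total=40
k=6 load=t6/9c comp=t5/8c wait=9 total=49
k=7 load=t7/5c comp=t6/8c wait=8 total=57
k=8 load=t8/7c comp=t7/5c wait=7 total=64
k=9 load=- comp=t8/2c wait=2 total=66

end_cycle[5] = 40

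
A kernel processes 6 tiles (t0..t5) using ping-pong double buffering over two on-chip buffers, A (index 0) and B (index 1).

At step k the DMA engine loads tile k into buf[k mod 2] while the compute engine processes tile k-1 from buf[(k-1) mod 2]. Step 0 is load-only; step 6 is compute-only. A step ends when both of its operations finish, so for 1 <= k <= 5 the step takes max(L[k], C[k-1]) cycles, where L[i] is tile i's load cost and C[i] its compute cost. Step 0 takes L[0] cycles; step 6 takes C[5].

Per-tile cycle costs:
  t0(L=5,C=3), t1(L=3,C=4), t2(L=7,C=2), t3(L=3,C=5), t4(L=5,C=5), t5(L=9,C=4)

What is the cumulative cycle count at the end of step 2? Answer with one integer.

end_cycle[2] = 15

k=0 load=t0/5c comp=- wait=5 total=5
k=1 load=t1/3c comp=t0/3c wait=3 total=8
k=2 load=t2/7c comp=t1/4c wait=7 total=15
k=3 load=t3/3c comp=t2/2c wait=3 total=18
k=4 load=t4/5c comp=t3/5c wait=5 total=23
k=5 load=t5/9c comp=t4/5c wait=9 total=32
k=6 load=- comp=t5/4c wait=4 total=36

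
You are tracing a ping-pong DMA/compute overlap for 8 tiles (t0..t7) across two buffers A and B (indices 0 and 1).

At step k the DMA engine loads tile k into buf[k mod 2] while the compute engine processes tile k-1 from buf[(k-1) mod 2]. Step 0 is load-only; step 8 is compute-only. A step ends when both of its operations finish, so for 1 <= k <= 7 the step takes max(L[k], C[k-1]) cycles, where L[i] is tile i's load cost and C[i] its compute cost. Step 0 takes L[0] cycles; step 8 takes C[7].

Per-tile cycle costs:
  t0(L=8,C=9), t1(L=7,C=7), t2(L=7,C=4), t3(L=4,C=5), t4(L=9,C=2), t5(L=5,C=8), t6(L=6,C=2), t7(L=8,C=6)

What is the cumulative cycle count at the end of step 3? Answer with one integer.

step 0: L[0]=8 → dur=8, Σ=8 | A=load:t0 B=idle [load-only]
step 1: L[1]=7 C[0]=9 → dur=9, Σ=17 | A=compute:t0 B=load:t1 [compute-bound]
step 2: L[2]=7 C[1]=7 → dur=7, Σ=24 | A=load:t2 B=compute:t1 [tied]
step 3: L[3]=4 C[2]=4 → dur=4, Σ=28 | A=compute:t2 B=load:t3 [tied]
step 4: L[4]=9 C[3]=5 → dur=9, Σ=37 | A=load:t4 B=compute:t3 [load-bound]
step 5: L[5]=5 C[4]=2 → dur=5, Σ=42 | A=compute:t4 B=load:t5 [load-bound]
step 6: L[6]=6 C[5]=8 → dur=8, Σ=50 | A=load:t6 B=compute:t5 [compute-bound]
step 7: L[7]=8 C[6]=2 → dur=8, Σ=58 | A=compute:t6 B=load:t7 [load-bound]
step 8: C[7]=6 → dur=6, Σ=64 | A=idle B=compute:t7 [compute-only]

end_cycle[3] = 28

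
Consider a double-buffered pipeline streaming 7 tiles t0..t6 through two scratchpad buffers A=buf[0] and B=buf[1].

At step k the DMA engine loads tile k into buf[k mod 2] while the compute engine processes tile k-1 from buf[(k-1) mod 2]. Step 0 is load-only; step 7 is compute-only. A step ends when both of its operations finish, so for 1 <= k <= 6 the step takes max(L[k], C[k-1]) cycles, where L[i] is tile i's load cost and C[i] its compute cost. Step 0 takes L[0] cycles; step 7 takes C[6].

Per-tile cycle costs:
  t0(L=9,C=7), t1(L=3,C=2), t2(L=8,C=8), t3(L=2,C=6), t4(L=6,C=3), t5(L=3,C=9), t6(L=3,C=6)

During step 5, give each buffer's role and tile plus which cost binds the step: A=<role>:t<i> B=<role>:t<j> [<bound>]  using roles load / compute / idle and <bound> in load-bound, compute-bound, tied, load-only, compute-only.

step 5: A=compute:t4 B=load:t5 [tied]

step 0: L[0]=9 → dur=9, Σ=9 | A=load:t0 B=idle [load-only]
step 1: L[1]=3 C[0]=7 → dur=7, Σ=16 | A=compute:t0 B=load:t1 [compute-bound]
step 2: L[2]=8 C[1]=2 → dur=8, Σ=24 | A=load:t2 B=compute:t1 [load-bound]
step 3: L[3]=2 C[2]=8 → dur=8, Σ=32 | A=compute:t2 B=load:t3 [compute-bound]
step 4: L[4]=6 C[3]=6 → dur=6, Σ=38 | A=load:t4 B=compute:t3 [tied]
step 5: L[5]=3 C[4]=3 → dur=3, Σ=41 | A=compute:t4 B=load:t5 [tied]
step 6: L[6]=3 C[5]=9 → dur=9, Σ=50 | A=load:t6 B=compute:t5 [compute-bound]
step 7: C[6]=6 → dur=6, Σ=56 | A=compute:t6 B=idle [compute-only]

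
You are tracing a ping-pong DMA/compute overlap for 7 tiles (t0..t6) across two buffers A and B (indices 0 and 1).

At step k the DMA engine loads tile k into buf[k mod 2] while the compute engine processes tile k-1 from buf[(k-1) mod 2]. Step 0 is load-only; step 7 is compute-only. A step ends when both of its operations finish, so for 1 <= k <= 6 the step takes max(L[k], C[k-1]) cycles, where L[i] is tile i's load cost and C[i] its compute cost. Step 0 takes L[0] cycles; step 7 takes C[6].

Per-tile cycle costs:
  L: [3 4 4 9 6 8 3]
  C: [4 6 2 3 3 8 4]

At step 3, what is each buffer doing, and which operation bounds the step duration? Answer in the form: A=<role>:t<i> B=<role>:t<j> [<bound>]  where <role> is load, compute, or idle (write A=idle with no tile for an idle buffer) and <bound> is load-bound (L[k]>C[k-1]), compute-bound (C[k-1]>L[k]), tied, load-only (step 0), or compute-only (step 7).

[0] DMA t0→A (3c) ∥ CU idle ⇒ 3c, clock 3
[1] DMA t1→B (4c) ∥ CU A:t0 (4c) ⇒ 4c, clock 7
[2] DMA t2→A (4c) ∥ CU B:t1 (6c) ⇒ 6c, clock 13
[3] DMA t3→B (9c) ∥ CU A:t2 (2c) ⇒ 9c, clock 22
[4] DMA t4→A (6c) ∥ CU B:t3 (3c) ⇒ 6c, clock 28
[5] DMA t5→B (8c) ∥ CU A:t4 (3c) ⇒ 8c, clock 36
[6] DMA t6→A (3c) ∥ CU B:t5 (8c) ⇒ 8c, clock 44
[7] DMA idle ∥ CU A:t6 (4c) ⇒ 4c, clock 48

step 3: A=compute:t2 B=load:t3 [load-bound]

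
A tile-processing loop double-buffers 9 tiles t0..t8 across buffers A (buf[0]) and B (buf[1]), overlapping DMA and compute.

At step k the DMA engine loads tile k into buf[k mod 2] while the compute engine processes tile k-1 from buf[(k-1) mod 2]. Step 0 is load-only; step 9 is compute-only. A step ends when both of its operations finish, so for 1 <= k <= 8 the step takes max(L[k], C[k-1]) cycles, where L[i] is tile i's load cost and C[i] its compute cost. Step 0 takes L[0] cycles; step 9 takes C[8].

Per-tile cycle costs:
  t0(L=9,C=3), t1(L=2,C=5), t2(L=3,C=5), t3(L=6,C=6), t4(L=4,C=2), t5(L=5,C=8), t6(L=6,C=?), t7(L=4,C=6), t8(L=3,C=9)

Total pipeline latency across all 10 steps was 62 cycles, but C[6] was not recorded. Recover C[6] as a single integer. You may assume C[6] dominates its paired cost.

step 0 → dur = L[0]=9 = 9
step 1 → dur = max(L[1]=2, C[0]=3) = 3
step 2 → dur = max(L[2]=3, C[1]=5) = 5
step 3 → dur = max(L[3]=6, C[2]=5) = 6
step 4 → dur = max(L[4]=4, C[3]=6) = 6
step 5 → dur = max(L[5]=5, C[4]=2) = 5
step 6 → dur = max(L[6]=6, C[5]=8) = 8
step 7 → dur = max(L[7]=4, C[6]=?) = C[6]  (unknown; binding)
step 8 → dur = max(L[8]=3, C[7]=6) = 6
step 9 → dur = C[8]=9 = 9
sum of known step durations = 57
dur[7] = total - known = 62 - 57 = 5
C[6] is the binding max in step 7, so C[6] = dur[7] = 5

C[6] = 5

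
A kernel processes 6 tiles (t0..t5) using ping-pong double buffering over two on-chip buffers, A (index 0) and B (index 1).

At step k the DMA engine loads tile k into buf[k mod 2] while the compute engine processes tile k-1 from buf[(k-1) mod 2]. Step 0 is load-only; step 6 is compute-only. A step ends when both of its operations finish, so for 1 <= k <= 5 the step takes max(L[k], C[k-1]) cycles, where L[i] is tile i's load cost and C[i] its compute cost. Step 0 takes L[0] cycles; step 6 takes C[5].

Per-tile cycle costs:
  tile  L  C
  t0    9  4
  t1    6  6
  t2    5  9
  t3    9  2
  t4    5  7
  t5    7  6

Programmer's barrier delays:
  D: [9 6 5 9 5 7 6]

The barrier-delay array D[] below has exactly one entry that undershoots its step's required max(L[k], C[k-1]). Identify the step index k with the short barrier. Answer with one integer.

k=0 barrier L[0]=9→9c, D[0]=9 ok
k=1 barrier max(L[1]=6,C[0]=4)→6c, D[1]=6 ok
k=2 barrier max(L[2]=5,C[1]=6)→6c, D[2]=5 SHORT
k=3 barrier max(L[3]=9,C[2]=9)→9c, D[3]=9 ok
k=4 barrier max(L[4]=5,C[3]=2)→5c, D[4]=5 ok
k=5 barrier max(L[5]=7,C[4]=7)→7c, D[5]=7 ok
k=6 barrier C[5]=6→6c, D[6]=6 ok

hazard at step 2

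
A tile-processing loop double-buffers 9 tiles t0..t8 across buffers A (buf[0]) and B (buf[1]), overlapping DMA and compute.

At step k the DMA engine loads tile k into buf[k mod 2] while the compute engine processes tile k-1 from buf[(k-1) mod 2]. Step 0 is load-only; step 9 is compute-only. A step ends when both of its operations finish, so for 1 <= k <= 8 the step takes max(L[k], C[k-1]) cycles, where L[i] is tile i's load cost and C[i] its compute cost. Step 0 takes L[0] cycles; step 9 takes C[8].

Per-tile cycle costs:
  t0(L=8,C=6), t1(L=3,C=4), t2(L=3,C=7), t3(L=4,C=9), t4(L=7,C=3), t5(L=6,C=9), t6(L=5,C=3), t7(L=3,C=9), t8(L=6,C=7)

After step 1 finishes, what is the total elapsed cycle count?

end_cycle[1] = 14

  0. 8=8c; end=8; A:t0 B:-
  1. max(3,6)=6c; end=14; A:t0 B:t1
  2. max(3,4)=4c; end=18; A:t2 B:t1
  3. max(4,7)=7c; end=25; A:t2 B:t3
  4. max(7,9)=9c; end=34; A:t4 B:t3
  5. max(6,3)=6c; end=40; A:t4 B:t5
  6. max(5,9)=9c; end=49; A:t6 B:t5
  7. max(3,3)=3c; end=52; A:t6 B:t7
  8. max(6,9)=9c; end=61; A:t8 B:t7
  9. 7=7c; end=68; A:t8 B:t7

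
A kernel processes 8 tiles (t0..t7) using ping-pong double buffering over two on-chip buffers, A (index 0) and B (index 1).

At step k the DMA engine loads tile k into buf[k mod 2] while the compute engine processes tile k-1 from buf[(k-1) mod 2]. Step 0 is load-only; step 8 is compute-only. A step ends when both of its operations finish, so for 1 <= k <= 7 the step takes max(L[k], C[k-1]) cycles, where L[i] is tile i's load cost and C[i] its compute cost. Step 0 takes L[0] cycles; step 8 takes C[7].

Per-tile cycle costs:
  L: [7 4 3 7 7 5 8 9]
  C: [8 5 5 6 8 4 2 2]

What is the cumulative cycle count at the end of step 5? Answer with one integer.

k=0 load=t0/7c comp=- wait=7 total=7
k=1 load=t1/4c comp=t0/8c wait=8 total=15
k=2 load=t2/3c comp=t1/5c wait=5 total=20
k=3 load=t3/7c comp=t2/5c wait=7 total=27
k=4 load=t4/7c comp=t3/6c wait=7 total=34
k=5 load=t5/5c comp=t4/8c wait=8 total=42
k=6 load=t6/8c comp=t5/4c wait=8 total=50
k=7 load=t7/9c comp=t6/2c wait=9 total=59
k=8 load=- comp=t7/2c wait=2 total=61

end_cycle[5] = 42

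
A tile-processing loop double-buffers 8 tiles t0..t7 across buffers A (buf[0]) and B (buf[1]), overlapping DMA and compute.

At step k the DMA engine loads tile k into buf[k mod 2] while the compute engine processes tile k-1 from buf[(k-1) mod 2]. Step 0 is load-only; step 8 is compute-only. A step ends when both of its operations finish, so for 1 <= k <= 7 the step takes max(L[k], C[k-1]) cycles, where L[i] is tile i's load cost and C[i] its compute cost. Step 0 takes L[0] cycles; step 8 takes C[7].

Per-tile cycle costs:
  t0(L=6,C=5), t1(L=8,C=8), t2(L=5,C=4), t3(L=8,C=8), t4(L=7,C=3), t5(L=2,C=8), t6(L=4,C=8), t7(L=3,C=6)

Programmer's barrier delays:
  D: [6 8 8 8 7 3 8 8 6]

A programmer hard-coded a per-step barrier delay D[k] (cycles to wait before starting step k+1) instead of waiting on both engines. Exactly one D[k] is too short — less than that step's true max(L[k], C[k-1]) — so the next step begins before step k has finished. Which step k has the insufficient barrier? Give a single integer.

hazard at step 4

k=0 barrier L[0]=6→6c, D[0]=6 ok
k=1 barrier max(L[1]=8,C[0]=5)→8c, D[1]=8 ok
k=2 barrier max(L[2]=5,C[1]=8)→8c, D[2]=8 ok
k=3 barrier max(L[3]=8,C[2]=4)→8c, D[3]=8 ok
k=4 barrier max(L[4]=7,C[3]=8)→8c, D[4]=7 SHORT
k=5 barrier max(L[5]=2,C[4]=3)→3c, D[5]=3 ok
k=6 barrier max(L[6]=4,C[5]=8)→8c, D[6]=8 ok
k=7 barrier max(L[7]=3,C[6]=8)→8c, D[7]=8 ok
k=8 barrier C[7]=6→6c, D[8]=6 ok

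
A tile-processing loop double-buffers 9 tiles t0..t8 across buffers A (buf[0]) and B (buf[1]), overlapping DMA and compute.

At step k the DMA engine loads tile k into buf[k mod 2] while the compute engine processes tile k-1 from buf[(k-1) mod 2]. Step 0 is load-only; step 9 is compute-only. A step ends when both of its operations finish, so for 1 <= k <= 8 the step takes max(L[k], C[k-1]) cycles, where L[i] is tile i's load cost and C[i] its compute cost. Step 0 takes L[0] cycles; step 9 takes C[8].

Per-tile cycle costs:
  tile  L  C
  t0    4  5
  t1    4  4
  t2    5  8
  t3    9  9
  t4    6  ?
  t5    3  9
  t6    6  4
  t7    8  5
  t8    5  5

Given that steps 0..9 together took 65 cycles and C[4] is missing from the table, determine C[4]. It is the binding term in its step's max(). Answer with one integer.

step 0 → dur = L[0]=4 = 4
step 1 → dur = max(L[1]=4, C[0]=5) = 5
step 2 → dur = max(L[2]=5, C[1]=4) = 5
step 3 → dur = max(L[3]=9, C[2]=8) = 9
step 4 → dur = max(L[4]=6, C[3]=9) = 9
step 5 → dur = max(L[5]=3, C[4]=?) = C[4]  (unknown; binding)
step 6 → dur = max(L[6]=6, C[5]=9) = 9
step 7 → dur = max(L[7]=8, C[6]=4) = 8
step 8 → dur = max(L[8]=5, C[7]=5) = 5
step 9 → dur = C[8]=5 = 5
sum of known step durations = 59
dur[5] = total - known = 65 - 59 = 6
C[4] is the binding max in step 5, so C[4] = dur[5] = 6

C[4] = 6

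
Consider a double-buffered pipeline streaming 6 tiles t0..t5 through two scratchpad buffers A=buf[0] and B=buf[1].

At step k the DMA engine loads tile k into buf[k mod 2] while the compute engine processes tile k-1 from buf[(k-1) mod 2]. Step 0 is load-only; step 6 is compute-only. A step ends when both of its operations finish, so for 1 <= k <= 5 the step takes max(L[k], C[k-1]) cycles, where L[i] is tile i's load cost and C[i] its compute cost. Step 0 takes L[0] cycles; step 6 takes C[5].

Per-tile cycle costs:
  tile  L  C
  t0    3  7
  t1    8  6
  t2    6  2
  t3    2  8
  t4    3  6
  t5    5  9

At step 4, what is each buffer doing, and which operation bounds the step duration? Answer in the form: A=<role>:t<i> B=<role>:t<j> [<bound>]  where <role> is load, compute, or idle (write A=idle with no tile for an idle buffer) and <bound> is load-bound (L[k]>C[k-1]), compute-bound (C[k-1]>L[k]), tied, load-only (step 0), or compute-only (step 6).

[0] DMA t0→A (3c) ∥ CU idle ⇒ 3c, clock 3
[1] DMA t1→B (8c) ∥ CU A:t0 (7c) ⇒ 8c, clock 11
[2] DMA t2→A (6c) ∥ CU B:t1 (6c) ⇒ 6c, clock 17
[3] DMA t3→B (2c) ∥ CU A:t2 (2c) ⇒ 2c, clock 19
[4] DMA t4→A (3c) ∥ CU B:t3 (8c) ⇒ 8c, clock 27
[5] DMA t5→B (5c) ∥ CU A:t4 (6c) ⇒ 6c, clock 33
[6] DMA idle ∥ CU B:t5 (9c) ⇒ 9c, clock 42

step 4: A=load:t4 B=compute:t3 [compute-bound]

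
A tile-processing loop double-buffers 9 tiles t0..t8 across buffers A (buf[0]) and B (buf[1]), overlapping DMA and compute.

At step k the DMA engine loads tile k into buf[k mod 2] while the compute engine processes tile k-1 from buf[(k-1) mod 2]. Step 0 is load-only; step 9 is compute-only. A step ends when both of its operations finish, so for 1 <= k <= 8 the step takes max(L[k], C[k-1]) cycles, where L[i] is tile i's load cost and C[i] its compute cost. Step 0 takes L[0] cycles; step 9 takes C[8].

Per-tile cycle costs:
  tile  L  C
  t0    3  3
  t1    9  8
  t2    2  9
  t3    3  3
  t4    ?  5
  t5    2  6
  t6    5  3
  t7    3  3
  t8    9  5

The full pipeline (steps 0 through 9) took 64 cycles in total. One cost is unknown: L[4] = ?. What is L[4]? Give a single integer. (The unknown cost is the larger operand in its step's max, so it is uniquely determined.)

L[4] = 7

step 0 → dur = L[0]=3 = 3
step 1 → dur = max(L[1]=9, C[0]=3) = 9
step 2 → dur = max(L[2]=2, C[1]=8) = 8
step 3 → dur = max(L[3]=3, C[2]=9) = 9
step 4 → dur = max(L[4]=?, C[3]=3) = L[4]  (unknown; binding)
step 5 → dur = max(L[5]=2, C[4]=5) = 5
step 6 → dur = max(L[6]=5, C[5]=6) = 6
step 7 → dur = max(L[7]=3, C[6]=3) = 3
step 8 → dur = max(L[8]=9, C[7]=3) = 9
step 9 → dur = C[8]=5 = 5
sum of known step durations = 57
dur[4] = total - known = 64 - 57 = 7
L[4] is the binding max in step 4, so L[4] = dur[4] = 7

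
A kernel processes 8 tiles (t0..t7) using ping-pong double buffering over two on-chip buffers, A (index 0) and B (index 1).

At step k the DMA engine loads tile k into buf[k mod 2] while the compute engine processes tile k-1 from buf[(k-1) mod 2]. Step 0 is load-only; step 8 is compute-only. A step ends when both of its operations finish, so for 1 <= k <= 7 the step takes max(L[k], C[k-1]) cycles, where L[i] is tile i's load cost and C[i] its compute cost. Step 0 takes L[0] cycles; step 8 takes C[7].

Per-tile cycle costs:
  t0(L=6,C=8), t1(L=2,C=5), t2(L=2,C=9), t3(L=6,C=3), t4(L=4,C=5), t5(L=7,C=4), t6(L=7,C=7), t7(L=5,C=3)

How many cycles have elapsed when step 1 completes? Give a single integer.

end_cycle[1] = 14

k=0 load=t0/6c comp=- wait=6 total=6
k=1 load=t1/2c comp=t0/8c wait=8 total=14
k=2 load=t2/2c comp=t1/5c wait=5 total=19
k=3 load=t3/6c comp=t2/9c wait=9 total=28
k=4 load=t4/4c comp=t3/3c wait=4 total=32
k=5 load=t5/7c comp=t4/5c wait=7 total=39
k=6 load=t6/7c comp=t5/4c wait=7 total=46
k=7 load=t7/5c comp=t6/7c wait=7 total=53
k=8 load=- comp=t7/3c wait=3 total=56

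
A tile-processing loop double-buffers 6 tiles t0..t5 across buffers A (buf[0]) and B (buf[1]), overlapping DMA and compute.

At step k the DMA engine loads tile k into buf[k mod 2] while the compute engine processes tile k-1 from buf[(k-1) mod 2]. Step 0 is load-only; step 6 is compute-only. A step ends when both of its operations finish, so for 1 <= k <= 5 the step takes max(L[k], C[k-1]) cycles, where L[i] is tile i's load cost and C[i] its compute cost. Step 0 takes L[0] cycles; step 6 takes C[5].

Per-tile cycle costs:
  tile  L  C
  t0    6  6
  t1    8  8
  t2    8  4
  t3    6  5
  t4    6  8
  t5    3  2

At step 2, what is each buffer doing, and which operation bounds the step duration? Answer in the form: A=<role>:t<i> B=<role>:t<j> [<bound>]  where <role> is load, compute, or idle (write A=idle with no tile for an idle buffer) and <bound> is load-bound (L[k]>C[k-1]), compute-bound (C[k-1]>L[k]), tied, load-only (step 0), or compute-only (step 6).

step 0: L[0]=6 → dur=6, Σ=6 | A=load:t0 B=idle [load-only]
step 1: L[1]=8 C[0]=6 → dur=8, Σ=14 | A=compute:t0 B=load:t1 [load-bound]
step 2: L[2]=8 C[1]=8 → dur=8, Σ=22 | A=load:t2 B=compute:t1 [tied]
step 3: L[3]=6 C[2]=4 → dur=6, Σ=28 | A=compute:t2 B=load:t3 [load-bound]
step 4: L[4]=6 C[3]=5 → dur=6, Σ=34 | A=load:t4 B=compute:t3 [load-bound]
step 5: L[5]=3 C[4]=8 → dur=8, Σ=42 | A=compute:t4 B=load:t5 [compute-bound]
step 6: C[5]=2 → dur=2, Σ=44 | A=idle B=compute:t5 [compute-only]

step 2: A=load:t2 B=compute:t1 [tied]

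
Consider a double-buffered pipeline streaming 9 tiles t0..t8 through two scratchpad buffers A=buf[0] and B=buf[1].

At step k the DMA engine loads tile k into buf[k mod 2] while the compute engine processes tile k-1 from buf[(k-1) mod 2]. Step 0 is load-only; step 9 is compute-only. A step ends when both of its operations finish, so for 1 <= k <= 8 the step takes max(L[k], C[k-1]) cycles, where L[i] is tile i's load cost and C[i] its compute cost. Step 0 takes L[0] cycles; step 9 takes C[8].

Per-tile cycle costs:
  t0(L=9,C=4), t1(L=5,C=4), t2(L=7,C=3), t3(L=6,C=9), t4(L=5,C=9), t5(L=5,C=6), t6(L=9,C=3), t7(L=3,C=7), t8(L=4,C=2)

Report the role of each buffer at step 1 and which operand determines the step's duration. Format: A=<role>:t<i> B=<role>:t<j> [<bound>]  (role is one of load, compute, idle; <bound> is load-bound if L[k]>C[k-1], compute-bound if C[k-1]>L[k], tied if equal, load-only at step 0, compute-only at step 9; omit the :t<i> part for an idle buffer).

k=0 load=t0/9c comp=- wait=9 total=9
k=1 load=t1/5c comp=t0/4c wait=5 total=14
k=2 load=t2/7c comp=t1/4c wait=7 total=21
k=3 load=t3/6c comp=t2/3c wait=6 total=27
k=4 load=t4/5c comp=t3/9c wait=9 total=36
k=5 load=t5/5c comp=t4/9c wait=9 total=45
k=6 load=t6/9c comp=t5/6c wait=9 total=54
k=7 load=t7/3c comp=t6/3c wait=3 total=57
k=8 load=t8/4c comp=t7/7c wait=7 total=64
k=9 load=- comp=t8/2c wait=2 total=66

step 1: A=compute:t0 B=load:t1 [load-bound]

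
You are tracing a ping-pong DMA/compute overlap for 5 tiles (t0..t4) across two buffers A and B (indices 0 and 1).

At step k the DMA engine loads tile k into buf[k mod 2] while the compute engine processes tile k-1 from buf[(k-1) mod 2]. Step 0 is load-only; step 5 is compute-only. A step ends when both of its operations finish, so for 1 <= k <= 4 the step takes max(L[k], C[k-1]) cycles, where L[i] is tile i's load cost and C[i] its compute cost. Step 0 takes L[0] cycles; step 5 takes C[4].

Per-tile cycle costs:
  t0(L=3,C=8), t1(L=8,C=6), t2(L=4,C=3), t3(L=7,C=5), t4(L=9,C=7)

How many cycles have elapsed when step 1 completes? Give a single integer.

  0. 3=3c; end=3; A:t0 B:-
  1. max(8,8)=8c; end=11; A:t0 B:t1
  2. max(4,6)=6c; end=17; A:t2 B:t1
  3. max(7,3)=7c; end=24; A:t2 B:t3
  4. max(9,5)=9c; end=33; A:t4 B:t3
  5. 7=7c; end=40; A:t4 B:t3

end_cycle[1] = 11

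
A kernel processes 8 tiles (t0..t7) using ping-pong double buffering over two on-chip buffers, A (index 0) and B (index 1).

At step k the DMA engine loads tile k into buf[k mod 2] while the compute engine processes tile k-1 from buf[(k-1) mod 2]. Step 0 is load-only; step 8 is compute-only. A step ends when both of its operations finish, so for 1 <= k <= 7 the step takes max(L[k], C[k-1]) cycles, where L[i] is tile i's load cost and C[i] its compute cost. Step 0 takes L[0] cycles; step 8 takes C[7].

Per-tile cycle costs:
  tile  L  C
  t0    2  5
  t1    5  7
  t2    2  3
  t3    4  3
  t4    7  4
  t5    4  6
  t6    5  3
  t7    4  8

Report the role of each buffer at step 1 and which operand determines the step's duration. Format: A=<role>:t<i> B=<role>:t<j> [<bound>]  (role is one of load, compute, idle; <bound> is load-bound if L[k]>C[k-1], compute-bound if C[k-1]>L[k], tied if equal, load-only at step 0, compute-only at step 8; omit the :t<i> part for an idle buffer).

step 1: A=compute:t0 B=load:t1 [tied]

[0] DMA t0→A (2c) ∥ CU idle ⇒ 2c, clock 2
[1] DMA t1→B (5c) ∥ CU A:t0 (5c) ⇒ 5c, clock 7
[2] DMA t2→A (2c) ∥ CU B:t1 (7c) ⇒ 7c, clock 14
[3] DMA t3→B (4c) ∥ CU A:t2 (3c) ⇒ 4c, clock 18
[4] DMA t4→A (7c) ∥ CU B:t3 (3c) ⇒ 7c, clock 25
[5] DMA t5→B (4c) ∥ CU A:t4 (4c) ⇒ 4c, clock 29
[6] DMA t6→A (5c) ∥ CU B:t5 (6c) ⇒ 6c, clock 35
[7] DMA t7→B (4c) ∥ CU A:t6 (3c) ⇒ 4c, clock 39
[8] DMA idle ∥ CU B:t7 (8c) ⇒ 8c, clock 47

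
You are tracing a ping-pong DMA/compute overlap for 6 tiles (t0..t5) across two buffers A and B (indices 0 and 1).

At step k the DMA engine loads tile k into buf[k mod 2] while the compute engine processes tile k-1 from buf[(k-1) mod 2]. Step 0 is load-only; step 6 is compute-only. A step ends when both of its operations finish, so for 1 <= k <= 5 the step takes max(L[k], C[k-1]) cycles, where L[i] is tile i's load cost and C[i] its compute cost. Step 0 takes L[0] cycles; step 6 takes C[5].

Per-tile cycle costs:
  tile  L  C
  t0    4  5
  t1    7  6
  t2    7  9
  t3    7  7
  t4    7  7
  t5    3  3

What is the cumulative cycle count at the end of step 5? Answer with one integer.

[0] DMA t0→A (4c) ∥ CU idle ⇒ 4c, clock 4
[1] DMA t1→B (7c) ∥ CU A:t0 (5c) ⇒ 7c, clock 11
[2] DMA t2→A (7c) ∥ CU B:t1 (6c) ⇒ 7c, clock 18
[3] DMA t3→B (7c) ∥ CU A:t2 (9c) ⇒ 9c, clock 27
[4] DMA t4→A (7c) ∥ CU B:t3 (7c) ⇒ 7c, clock 34
[5] DMA t5→B (3c) ∥ CU A:t4 (7c) ⇒ 7c, clock 41
[6] DMA idle ∥ CU B:t5 (3c) ⇒ 3c, clock 44

end_cycle[5] = 41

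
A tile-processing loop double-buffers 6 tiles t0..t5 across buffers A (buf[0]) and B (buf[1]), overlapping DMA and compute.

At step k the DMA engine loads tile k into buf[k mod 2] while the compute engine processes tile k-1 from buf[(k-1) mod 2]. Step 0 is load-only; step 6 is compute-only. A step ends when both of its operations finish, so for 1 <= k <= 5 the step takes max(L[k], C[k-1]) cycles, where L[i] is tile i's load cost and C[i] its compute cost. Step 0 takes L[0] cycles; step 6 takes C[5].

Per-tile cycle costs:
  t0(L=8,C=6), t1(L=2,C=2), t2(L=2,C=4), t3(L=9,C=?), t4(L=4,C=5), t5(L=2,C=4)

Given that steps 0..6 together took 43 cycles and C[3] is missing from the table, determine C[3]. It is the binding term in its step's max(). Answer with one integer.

C[3] = 9

step 0 | dur = L[0]=8 = 8
step 1 | dur = max(L[1]=2, C[0]=6) = 6
step 2 | dur = max(L[2]=2, C[1]=2) = 2
step 3 | dur = max(L[3]=9, C[2]=4) = 9
step 4 | dur = max(L[4]=4, C[3]=?) = C[3]  (unknown; binding)
step 5 | dur = max(L[5]=2, C[4]=5) = 5
step 6 | dur = C[5]=4 = 4
sum of known step durations = 34
dur[4] = total - known = 43 - 34 = 9
C[3] is the binding max in step 4, so C[3] = dur[4] = 9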